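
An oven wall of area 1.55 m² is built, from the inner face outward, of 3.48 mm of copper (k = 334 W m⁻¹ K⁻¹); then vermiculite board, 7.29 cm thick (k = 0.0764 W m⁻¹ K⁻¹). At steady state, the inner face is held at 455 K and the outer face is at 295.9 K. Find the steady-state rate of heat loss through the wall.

Q = 258 W

Resistance network (inner→outer):
  R_copper = L/(kA) = 0.00348/(334·1.55) = 6.722×10^-6 K/W
  R_vermiculite board = L/(kA) = 0.0729/(0.0764·1.55) = 0.6156 K/W
ΣR = 6.722×10^-6 + 0.6156 = 0.6156 K/W
Q = ΔT/ΣR = (455 K − 295.9 K)/0.6156 = 258 W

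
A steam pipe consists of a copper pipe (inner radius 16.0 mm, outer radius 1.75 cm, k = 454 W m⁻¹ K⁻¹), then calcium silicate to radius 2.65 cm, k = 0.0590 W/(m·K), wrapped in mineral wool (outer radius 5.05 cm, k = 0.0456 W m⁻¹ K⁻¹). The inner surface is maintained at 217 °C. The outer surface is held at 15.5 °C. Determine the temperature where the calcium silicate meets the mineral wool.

T = 150 °C

Series thermal resistances, inner to outer:
  R'_copper = ln(0.0175/0.0160)/(2πk) = 0.08961/(2π·454) = 3.141×10^-5 m·K/W
  R'_calcium silicate = ln(0.0265/0.0175)/(2πk) = 0.4149/(2π·0.0590) = 1.119 m·K/W
  R'_mineral wool = ln(0.0505/0.0265)/(2πk) = 0.6448/(2π·0.0456) = 2.251 m·K/W
ΣR = 3.141×10^-5 + 1.119 + 2.251 = 3.370 m·K/W
Q' = ΔT/ΣR = (217 °C − 15.5 °C)/3.370 = 59.79 W/m
From the inner boundary to the calcium silicate/mineral wool interface, ΣR_partial = 1.119 m·K/W.
T_interface = T_in − Q'·ΣR_partial = 217 °C − (59.79)(1.119) = 150 °C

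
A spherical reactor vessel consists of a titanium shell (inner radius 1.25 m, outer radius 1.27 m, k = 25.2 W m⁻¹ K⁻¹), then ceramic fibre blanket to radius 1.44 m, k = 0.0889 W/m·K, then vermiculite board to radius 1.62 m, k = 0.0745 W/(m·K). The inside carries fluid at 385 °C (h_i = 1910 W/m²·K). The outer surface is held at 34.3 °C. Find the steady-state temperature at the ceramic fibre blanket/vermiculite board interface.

T = 209 °C

Series thermal resistances, inner to outer:
  R_conv,in = 1/(4πr²h) = 1/(4π·1.25²·1910) = 2.666×10^-5 K/W
  R_titanium = (1/1.25 − 1/1.27)/(4πk) = 0.01260/(4π·25.2) = 3.978×10^-5 K/W
  R_ceramic fibre blanket = (1/1.27 − 1/1.44)/(4πk) = 0.09296/(4π·0.0889) = 0.08321 K/W
  R_vermiculite board = (1/1.44 − 1/1.62)/(4πk) = 0.07716/(4π·0.0745) = 0.08242 K/W
ΣR = 2.666×10^-5 + 3.978×10^-5 + 0.08321 + 0.08242 = 0.1657 K/W
Q = ΔT/ΣR = (385 °C − 34.3 °C)/0.1657 = 2116 W
From the inner boundary to the ceramic fibre blanket/vermiculite board interface, ΣR_partial = 0.08328 K/W.
T_interface = T_in − Q·ΣR_partial = 385 °C − (2116)(0.08328) = 209 °C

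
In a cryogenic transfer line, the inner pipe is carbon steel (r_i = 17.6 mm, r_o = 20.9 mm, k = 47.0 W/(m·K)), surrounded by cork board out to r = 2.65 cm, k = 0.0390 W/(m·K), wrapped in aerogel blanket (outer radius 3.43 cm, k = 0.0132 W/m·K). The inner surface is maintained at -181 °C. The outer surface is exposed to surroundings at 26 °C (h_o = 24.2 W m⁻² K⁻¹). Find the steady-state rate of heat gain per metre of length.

Q' = 48.5 W/m

Series thermal resistances, inner to outer:
  R'_carbon steel = ln(0.0209/0.0176)/(2πk) = 0.1719/(2π·47.0) = 5.819×10^-4 m·K/W
  R'_cork board = ln(0.0265/0.0209)/(2πk) = 0.2374/(2π·0.0390) = 0.9688 m·K/W
  R'_aerogel blanket = ln(0.0343/0.0265)/(2πk) = 0.2580/(2π·0.0132) = 3.111 m·K/W
  R'_conv,out = 1/(2πr h) = 1/(2π·0.0343·24.2) = 0.1917 m·K/W
ΣR = 5.819×10^-4 + 0.9688 + 3.111 + 0.1917 = 4.272 m·K/W
Q' = ΔT/ΣR = (-181 °C − 26 °C)/4.272 = -48.5 W/m
(Negative Q' ⇒ heat flows inward; heat gain = 48.5 W/m.)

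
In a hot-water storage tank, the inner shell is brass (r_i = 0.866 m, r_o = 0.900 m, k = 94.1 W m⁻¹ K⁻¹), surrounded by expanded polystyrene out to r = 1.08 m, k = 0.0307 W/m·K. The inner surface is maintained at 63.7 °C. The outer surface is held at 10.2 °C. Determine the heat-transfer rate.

Series thermal resistances, inner to outer:
  R_brass = (1/0.866 − 1/0.900)/(4πk) = 0.04362/(4π·94.1) = 3.689×10^-5 K/W
  R_expanded polystyrene = (1/0.900 − 1/1.08)/(4πk) = 0.1852/(4π·0.0307) = 0.4800 K/W
ΣR = 3.689×10^-5 + 0.4800 = 0.4800 K/W
Q = ΔT/ΣR = (63.7 °C − 10.2 °C)/0.4800 = 111 W

Q = 111 W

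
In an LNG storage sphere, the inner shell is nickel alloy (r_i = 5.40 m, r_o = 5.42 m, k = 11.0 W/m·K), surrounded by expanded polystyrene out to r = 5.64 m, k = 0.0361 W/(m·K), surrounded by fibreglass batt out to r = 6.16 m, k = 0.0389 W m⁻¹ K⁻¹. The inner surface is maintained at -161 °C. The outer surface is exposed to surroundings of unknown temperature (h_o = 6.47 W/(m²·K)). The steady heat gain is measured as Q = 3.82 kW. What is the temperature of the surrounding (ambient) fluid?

T_out = 17.8 °C

Series resistances:
  R_nickel alloy = (1/5.40 − 1/5.42)/(4πk) = 6.833×10^-4/(4π·11.0) = 4.943×10^-6 K/W
  R_expanded polystyrene = (1/5.42 − 1/5.64)/(4πk) = 0.007197/(4π·0.0361) = 0.01586 K/W
  R_fibreglass batt = (1/5.64 − 1/6.16)/(4πk) = 0.01497/(4π·0.0389) = 0.03062 K/W
  R_conv,out = 1/(4πr²h) = 1/(4π·6.16²·6.47) = 3.241×10^-4 K/W
ΣR = 0.04681 K/W
ΔT = Q·ΣR = 3820 × 0.04681 = 178.8 K
Heat flows inward, so T_out = T_in + ΔT = -161 + 178.8 = 17.8 °C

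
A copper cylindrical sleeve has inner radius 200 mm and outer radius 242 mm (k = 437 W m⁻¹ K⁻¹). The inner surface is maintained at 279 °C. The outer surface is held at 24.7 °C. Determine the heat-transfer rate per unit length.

Q' = 2πk·ΔT/ln(r₂/r₁) = 2π × 437 × 254.3 / ln(0.242/0.200) = 3.66×10^6 W/m

Q' = 3660 kW/m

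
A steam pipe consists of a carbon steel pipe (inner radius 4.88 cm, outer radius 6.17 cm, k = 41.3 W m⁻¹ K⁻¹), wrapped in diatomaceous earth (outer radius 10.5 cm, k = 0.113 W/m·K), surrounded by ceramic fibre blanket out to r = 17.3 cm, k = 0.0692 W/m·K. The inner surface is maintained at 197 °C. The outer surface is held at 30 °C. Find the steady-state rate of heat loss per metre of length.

Q' = 88.0 W/m

Series thermal resistances, inner to outer:
  R'_carbon steel = ln(0.0617/0.0488)/(2πk) = 0.2346/(2π·41.3) = 9.039×10^-4 m·K/W
  R'_diatomaceous earth = ln(0.105/0.0617)/(2πk) = 0.5317/(2π·0.113) = 0.7488 m·K/W
  R'_ceramic fibre blanket = ln(0.173/0.105)/(2πk) = 0.4993/(2π·0.0692) = 1.148 m·K/W
ΣR = 9.039×10^-4 + 0.7488 + 1.148 = 1.898 m·K/W
Q' = ΔT/ΣR = (197 °C − 30 °C)/1.898 = 88.0 W/m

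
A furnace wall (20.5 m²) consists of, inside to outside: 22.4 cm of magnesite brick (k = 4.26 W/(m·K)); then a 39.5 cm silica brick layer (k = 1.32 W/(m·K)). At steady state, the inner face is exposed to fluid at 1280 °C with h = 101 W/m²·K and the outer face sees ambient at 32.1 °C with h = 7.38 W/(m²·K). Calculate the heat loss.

Resistance network (inner→outer):
  R_conv,in = 1/(hA) = 1/(101·20.5) = 4.830×10^-4 K/W
  R_magnesite brick = L/(kA) = 0.224/(4.26·20.5) = 0.002565 K/W
  R_silica brick = L/(kA) = 0.395/(1.32·20.5) = 0.01460 K/W
  R_conv,out = 1/(hA) = 1/(7.38·20.5) = 0.006610 K/W
ΣR = 4.830×10^-4 + 0.002565 + 0.01460 + 0.006610 = 0.02426 K/W
Q = ΔT/ΣR = (1280 °C − 32.1 °C)/0.02426 = 51400 W

Q = 51400 W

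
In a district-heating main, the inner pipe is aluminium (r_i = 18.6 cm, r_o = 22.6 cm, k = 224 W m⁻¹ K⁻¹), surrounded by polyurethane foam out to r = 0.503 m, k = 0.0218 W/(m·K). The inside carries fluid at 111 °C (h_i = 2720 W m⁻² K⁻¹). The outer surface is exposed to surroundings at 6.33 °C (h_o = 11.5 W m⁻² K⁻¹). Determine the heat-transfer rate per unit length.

Treat each layer as a resistance in series:
  R'_conv,in = 1/(2πr h) = 1/(2π·0.186·2720) = 3.146×10^-4 m·K/W
  R'_aluminium = ln(0.226/0.186)/(2πk) = 0.1948/(2π·224) = 1.384×10^-4 m·K/W
  R'_polyurethane foam = ln(0.503/0.226)/(2πk) = 0.8001/(2π·0.0218) = 5.841 m·K/W
  R'_conv,out = 1/(2πr h) = 1/(2π·0.503·11.5) = 0.02751 m·K/W
ΣR = 3.146×10^-4 + 1.384×10^-4 + 5.841 + 0.02751 = 5.869 m·K/W
Q' = ΔT/ΣR = (111 °C − 6.33 °C)/5.869 = 17.8 W/m

Q' = 17.8 W/m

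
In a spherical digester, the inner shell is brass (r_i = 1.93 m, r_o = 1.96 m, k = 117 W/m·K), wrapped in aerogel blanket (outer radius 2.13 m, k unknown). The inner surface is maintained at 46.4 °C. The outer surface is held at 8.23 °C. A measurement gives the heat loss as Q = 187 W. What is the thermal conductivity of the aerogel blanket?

k = 0.0159 W/m·K

ΣR = ΔT/Q = |46.4 − 8.23|/187 = 0.2041 K/W
Known resistances:
  R_brass = (1/1.93 − 1/1.96)/(4πk) = 0.007931/(4π·117) = 5.394×10^-6 K/W
R_aerogel blanket = ΣR − ΣR_known = 0.2041 − 5.394×10^-6 = 0.2041 K/W
(1/r₁−1/r₂)/(4πk) = 0.2041 ⇒ k = 0.04072/(4π·0.2041) = 0.0159 W/m·K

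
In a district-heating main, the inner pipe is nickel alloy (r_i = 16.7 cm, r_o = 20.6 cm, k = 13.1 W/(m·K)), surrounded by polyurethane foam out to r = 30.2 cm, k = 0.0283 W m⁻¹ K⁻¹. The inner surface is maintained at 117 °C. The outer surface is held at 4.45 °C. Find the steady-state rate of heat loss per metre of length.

Q' = 52.3 W/m

Series thermal resistances, inner to outer:
  R'_nickel alloy = ln(0.206/0.167)/(2πk) = 0.2099/(2π·13.1) = 0.002550 m·K/W
  R'_polyurethane foam = ln(0.302/0.206)/(2πk) = 0.3826/(2π·0.0283) = 2.151 m·K/W
ΣR = 0.002550 + 2.151 = 2.154 m·K/W
Q' = ΔT/ΣR = (117 °C − 4.45 °C)/2.154 = 52.3 W/m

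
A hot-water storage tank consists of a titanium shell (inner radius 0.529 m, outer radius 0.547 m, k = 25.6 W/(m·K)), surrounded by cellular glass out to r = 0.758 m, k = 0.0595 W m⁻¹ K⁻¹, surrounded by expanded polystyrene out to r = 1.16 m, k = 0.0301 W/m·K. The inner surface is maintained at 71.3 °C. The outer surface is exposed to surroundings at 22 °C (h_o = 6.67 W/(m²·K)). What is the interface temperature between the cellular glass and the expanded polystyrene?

Treat each layer as a resistance in series:
  R_titanium = (1/0.529 − 1/0.547)/(4πk) = 0.06221/(4π·25.6) = 1.934×10^-4 K/W
  R_cellular glass = (1/0.547 − 1/0.758)/(4πk) = 0.5089/(4π·0.0595) = 0.6806 K/W
  R_expanded polystyrene = (1/0.758 − 1/1.16)/(4πk) = 0.4572/(4π·0.0301) = 1.209 K/W
  R_conv,out = 1/(4πr²h) = 1/(4π·1.16²·6.67) = 0.008866 K/W
ΣR = 1.934×10^-4 + 0.6806 + 1.209 + 0.008866 = 1.899 K/W
Q = ΔT/ΣR = (71.3 °C − 22 °C)/1.899 = 25.96 W
From the inner boundary to the cellular glass/expanded polystyrene interface, ΣR_partial = 0.6808 K/W.
T_interface = T_in − Q·ΣR_partial = 71.3 °C − (25.96)(0.6808) = 53.6 °C

T = 53.6 °C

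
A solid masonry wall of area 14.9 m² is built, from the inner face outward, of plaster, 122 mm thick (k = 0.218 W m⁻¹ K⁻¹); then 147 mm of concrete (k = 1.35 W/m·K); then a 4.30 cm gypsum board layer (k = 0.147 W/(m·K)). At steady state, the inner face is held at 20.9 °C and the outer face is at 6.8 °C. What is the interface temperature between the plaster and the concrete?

T = 12.7 °C

Treat each layer as a resistance in series:
  R_plaster = L/(kA) = 0.122/(0.218·14.9) = 0.03756 K/W
  R_concrete = L/(kA) = 0.147/(1.35·14.9) = 0.007308 K/W
  R_gypsum board = L/(kA) = 0.0430/(0.147·14.9) = 0.01963 K/W
ΣR = 0.03756 + 0.007308 + 0.01963 = 0.06450 K/W
Q = ΔT/ΣR = (20.9 °C − 6.8 °C)/0.06450 = 218.6 W
From the inner boundary to the plaster/concrete interface, ΣR_partial = 0.03756 K/W.
T_interface = T_in − Q·ΣR_partial = 20.9 °C − (218.6)(0.03756) = 12.7 °C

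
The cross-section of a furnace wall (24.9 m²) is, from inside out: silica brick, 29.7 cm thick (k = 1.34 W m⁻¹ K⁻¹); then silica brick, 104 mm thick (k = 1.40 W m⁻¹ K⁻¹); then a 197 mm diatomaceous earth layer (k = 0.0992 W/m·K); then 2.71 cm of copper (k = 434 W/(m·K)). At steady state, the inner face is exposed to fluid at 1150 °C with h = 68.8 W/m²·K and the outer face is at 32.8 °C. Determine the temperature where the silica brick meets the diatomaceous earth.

Treat each layer as a resistance in series:
  R_conv,in = 1/(hA) = 1/(68.8·24.9) = 5.837×10^-4 K/W
  R_silica brick = L/(kA) = 0.297/(1.34·24.9) = 0.008901 K/W
  R_silica brick = L/(kA) = 0.104/(1.40·24.9) = 0.002983 K/W
  R_diatomaceous earth = L/(kA) = 0.197/(0.0992·24.9) = 0.07975 K/W
  R_copper = L/(kA) = 0.0271/(434·24.9) = 2.508×10^-6 K/W
ΣR = 5.837×10^-4 + 0.008901 + 0.002983 + 0.07975 + 2.508×10^-6 = 0.09222 K/W
Q = ΔT/ΣR = (1150 °C − 32.8 °C)/0.09222 = 12110 W
From the inner boundary to the silica brick/diatomaceous earth interface, ΣR_partial = 0.01247 K/W.
T_interface = T_in − Q·ΣR_partial = 1150 °C − (12110)(0.01247) = 999 °C

T = 999 °C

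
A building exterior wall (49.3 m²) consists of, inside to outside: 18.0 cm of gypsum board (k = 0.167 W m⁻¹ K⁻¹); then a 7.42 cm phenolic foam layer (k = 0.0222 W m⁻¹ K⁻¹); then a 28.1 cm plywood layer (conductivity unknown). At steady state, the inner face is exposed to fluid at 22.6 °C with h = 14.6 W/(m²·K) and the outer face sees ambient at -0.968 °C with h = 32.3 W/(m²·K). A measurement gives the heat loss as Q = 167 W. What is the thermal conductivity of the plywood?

k = 0.115 W/m·K

ΣR = ΔT/Q = |22.6 − -0.968|/167 = 0.1411 K/W
Known resistances:
  R_conv,in = 1/(hA) = 1/(14.6·49.3) = 0.001389 K/W
  R_gypsum board = L/(kA) = 0.180/(0.167·49.3) = 0.02186 K/W
  R_phenolic foam = L/(kA) = 0.0742/(0.0222·49.3) = 0.06780 K/W
  R_conv,out = 1/(hA) = 1/(32.3·49.3) = 6.280×10^-4 K/W
R_plywood = ΣR − ΣR_known = 0.1411 − 0.09168 = 0.04942 K/W
L/(kA) = 0.04942 ⇒ k = 0.281/(0.04942·49.3) = 0.115 W/m·K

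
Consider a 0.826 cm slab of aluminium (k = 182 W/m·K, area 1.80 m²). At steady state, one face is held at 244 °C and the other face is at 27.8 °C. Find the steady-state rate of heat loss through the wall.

Q = kA·ΔT/L = 182 × 1.80 × |244 °C − 27.8 °C| / 0.00826 = 8.57×10^6 W

Q = 8.57×10^6 W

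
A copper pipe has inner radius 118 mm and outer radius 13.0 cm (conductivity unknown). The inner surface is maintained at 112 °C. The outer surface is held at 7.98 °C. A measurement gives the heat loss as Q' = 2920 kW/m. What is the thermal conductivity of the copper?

ΣR = ΔT/Q' = |112 − 7.98|/2.92×10^6 = 3.562×10^-5 m·K/W
ln(r₂/r₁)/(2πk) = 3.562×10^-5 ⇒ k = 0.09685/(2π·3.562×10^-5) = 433 W/m·K

k = 433 W/m·K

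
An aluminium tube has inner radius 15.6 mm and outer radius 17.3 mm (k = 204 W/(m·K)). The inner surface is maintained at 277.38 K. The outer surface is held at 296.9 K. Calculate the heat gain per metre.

Q' = 2πk·ΔT/ln(r₂/r₁) = 2π × 204 × 19.52 / ln(0.0173/0.0156) = 2.42×10^5 W/m

Q' = 242 kW/m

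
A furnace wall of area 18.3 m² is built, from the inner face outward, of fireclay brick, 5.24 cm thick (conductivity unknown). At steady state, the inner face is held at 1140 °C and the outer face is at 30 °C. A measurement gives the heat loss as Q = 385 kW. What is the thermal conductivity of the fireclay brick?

ΣR = ΔT/Q = |1140 − 30|/3.85×10^5 = 0.002883 K/W
L/(kA) = 0.002883 ⇒ k = 0.0524/(0.002883·18.3) = 0.993 W/m·K

k = 0.993 W/m·K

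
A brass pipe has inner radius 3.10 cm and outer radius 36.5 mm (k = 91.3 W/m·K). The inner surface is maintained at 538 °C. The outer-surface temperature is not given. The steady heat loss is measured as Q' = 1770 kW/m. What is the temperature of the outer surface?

T_out = 34.1 °C

Series resistances:
  R'_brass = ln(0.0365/0.0310)/(2πk) = 0.1633/(2π·91.3) = 2.847×10^-4 m·K/W
ΣR = 2.847×10^-4 m·K/W
ΔT = Q'·ΣR = 1.77×10^6 × 2.847×10^-4 = 503.9 K
Heat flows outward, so T_out = T_in − ΔT = 538 − 503.9 = 34.1 °C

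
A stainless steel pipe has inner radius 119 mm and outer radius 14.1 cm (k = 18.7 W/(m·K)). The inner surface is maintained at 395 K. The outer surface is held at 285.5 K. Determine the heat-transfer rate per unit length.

Q' = 2πk·ΔT/ln(r₂/r₁) = 2π × 18.7 × 109.5 / ln(0.141/0.119) = 75800 W/m

Q' = 75.8 kW/m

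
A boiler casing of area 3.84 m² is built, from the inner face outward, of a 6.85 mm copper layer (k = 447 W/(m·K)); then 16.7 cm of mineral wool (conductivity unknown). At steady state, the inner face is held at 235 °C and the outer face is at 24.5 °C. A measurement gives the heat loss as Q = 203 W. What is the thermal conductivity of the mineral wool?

k = 0.0419 W/m·K

ΣR = ΔT/Q = |235 − 24.5|/203 = 1.037 K/W
Known resistances:
  R_copper = L/(kA) = 0.00685/(447·3.84) = 3.991×10^-6 K/W
R_mineral wool = ΣR − ΣR_known = 1.037 − 3.991×10^-6 = 1.037 K/W
L/(kA) = 1.037 ⇒ k = 0.167/(1.037·3.84) = 0.0419 W/m·K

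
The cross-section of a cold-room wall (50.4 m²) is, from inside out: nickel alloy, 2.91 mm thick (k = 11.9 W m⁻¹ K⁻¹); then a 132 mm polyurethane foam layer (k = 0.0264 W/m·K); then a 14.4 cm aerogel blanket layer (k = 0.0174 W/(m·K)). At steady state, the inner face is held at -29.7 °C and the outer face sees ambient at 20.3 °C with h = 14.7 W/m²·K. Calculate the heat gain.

Series thermal resistances, inner to outer:
  R_nickel alloy = L/(kA) = 0.00291/(11.9·50.4) = 4.852×10^-6 K/W
  R_polyurethane foam = L/(kA) = 0.132/(0.0264·50.4) = 0.09921 K/W
  R_aerogel blanket = L/(kA) = 0.144/(0.0174·50.4) = 0.1642 K/W
  R_conv,out = 1/(hA) = 1/(14.7·50.4) = 0.001350 K/W
ΣR = 4.852×10^-6 + 0.09921 + 0.1642 + 0.001350 = 0.2648 K/W
Q = ΔT/ΣR = (-29.7 °C − 20.3 °C)/0.2648 = -189 W
(Negative Q ⇒ heat flows inward; heat gain = 189 W.)

Q = 189 W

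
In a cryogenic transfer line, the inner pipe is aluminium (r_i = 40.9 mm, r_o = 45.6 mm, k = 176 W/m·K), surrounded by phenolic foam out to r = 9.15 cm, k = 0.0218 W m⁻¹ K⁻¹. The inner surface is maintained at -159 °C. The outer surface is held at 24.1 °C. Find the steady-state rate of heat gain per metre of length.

Q' = 36.0 W/m

Resistance network (inner→outer):
  R'_aluminium = ln(0.0456/0.0409)/(2πk) = 0.1088/(2π·176) = 9.837×10^-5 m·K/W
  R'_phenolic foam = ln(0.0915/0.0456)/(2πk) = 0.6964/(2π·0.0218) = 5.084 m·K/W
ΣR = 9.837×10^-5 + 5.084 = 5.084 m·K/W
Q' = ΔT/ΣR = (-159 °C − 24.1 °C)/5.084 = -36.0 W/m
(Negative Q' ⇒ heat flows inward; heat gain = 36.0 W/m.)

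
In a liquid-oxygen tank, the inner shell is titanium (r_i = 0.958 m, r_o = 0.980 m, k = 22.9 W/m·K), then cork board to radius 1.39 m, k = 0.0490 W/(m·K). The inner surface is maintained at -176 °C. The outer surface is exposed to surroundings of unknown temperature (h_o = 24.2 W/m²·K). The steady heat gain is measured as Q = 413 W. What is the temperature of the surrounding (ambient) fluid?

Series resistances:
  R_titanium = (1/0.958 − 1/0.980)/(4πk) = 0.02343/(4π·22.9) = 8.143×10^-5 K/W
  R_cork board = (1/0.980 − 1/1.39)/(4πk) = 0.3010/(4π·0.0490) = 0.4888 K/W
  R_conv,out = 1/(4πr²h) = 1/(4π·1.39²·24.2) = 0.001702 K/W
ΣR = 0.4906 K/W
ΔT = Q·ΣR = 413 × 0.4906 = 202.6 K
Heat flows inward, so T_out = T_in + ΔT = -176 + 202.6 = 26.6 °C

T_out = 26.6 °C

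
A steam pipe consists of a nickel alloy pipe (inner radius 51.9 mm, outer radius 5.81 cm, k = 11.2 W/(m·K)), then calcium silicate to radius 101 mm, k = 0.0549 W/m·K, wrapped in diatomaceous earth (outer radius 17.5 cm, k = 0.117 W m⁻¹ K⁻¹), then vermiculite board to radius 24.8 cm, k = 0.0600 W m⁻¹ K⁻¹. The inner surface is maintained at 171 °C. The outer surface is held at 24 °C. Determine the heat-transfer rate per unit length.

Series thermal resistances, inner to outer:
  R'_nickel alloy = ln(0.0581/0.0519)/(2πk) = 0.1128/(2π·11.2) = 0.001604 m·K/W
  R'_calcium silicate = ln(0.101/0.0581)/(2πk) = 0.5530/(2π·0.0549) = 1.603 m·K/W
  R'_diatomaceous earth = ln(0.175/0.101)/(2πk) = 0.5497/(2π·0.117) = 0.7477 m·K/W
  R'_vermiculite board = ln(0.248/0.175)/(2πk) = 0.3486/(2π·0.0600) = 0.9248 m·K/W
ΣR = 0.001604 + 1.603 + 0.7477 + 0.9248 = 3.277 m·K/W
Q' = ΔT/ΣR = (171 °C − 24 °C)/3.277 = 44.9 W/m

Q' = 44.9 W/m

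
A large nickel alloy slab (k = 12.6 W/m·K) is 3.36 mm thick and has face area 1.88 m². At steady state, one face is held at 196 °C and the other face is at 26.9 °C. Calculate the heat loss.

Q = 1190 kW

Q = kA·ΔT/L = 12.6 × 1.88 × |196 °C − 26.9 °C| / 0.00336 = 1.19×10^6 W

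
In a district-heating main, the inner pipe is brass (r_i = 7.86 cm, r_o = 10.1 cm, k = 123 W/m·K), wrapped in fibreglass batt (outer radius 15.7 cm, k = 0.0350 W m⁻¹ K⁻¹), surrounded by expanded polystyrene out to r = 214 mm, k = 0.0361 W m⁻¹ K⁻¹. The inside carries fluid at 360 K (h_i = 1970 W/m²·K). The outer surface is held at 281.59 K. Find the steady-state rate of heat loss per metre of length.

Q' = 23.2 W/m

Series thermal resistances, inner to outer:
  R'_conv,in = 1/(2πr h) = 1/(2π·0.0786·1970) = 0.001028 m·K/W
  R'_brass = ln(0.101/0.0786)/(2πk) = 0.2507/(2π·123) = 3.245×10^-4 m·K/W
  R'_fibreglass batt = ln(0.157/0.101)/(2πk) = 0.4411/(2π·0.0350) = 2.006 m·K/W
  R'_expanded polystyrene = ln(0.214/0.157)/(2πk) = 0.3097/(2π·0.0361) = 1.366 m·K/W
ΣR = 0.001028 + 3.245×10^-4 + 2.006 + 1.366 = 3.373 m·K/W
Q' = ΔT/ΣR = (360 K − 281.59 K)/3.373 = 23.2 W/m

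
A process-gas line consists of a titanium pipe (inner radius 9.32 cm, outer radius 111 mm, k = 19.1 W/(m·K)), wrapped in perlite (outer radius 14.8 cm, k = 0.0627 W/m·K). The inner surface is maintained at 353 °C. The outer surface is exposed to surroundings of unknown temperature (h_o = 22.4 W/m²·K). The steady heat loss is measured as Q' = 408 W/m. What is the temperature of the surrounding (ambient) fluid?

Sum the resistances:
  R'_titanium = ln(0.111/0.0932)/(2πk) = 0.1748/(2π·19.1) = 0.001456 m·K/W
  R'_perlite = ln(0.148/0.111)/(2πk) = 0.2877/(2π·0.0627) = 0.7302 m·K/W
  R'_conv,out = 1/(2πr h) = 1/(2π·0.148·22.4) = 0.04801 m·K/W
ΣR = 0.7797 m·K/W
ΔT = Q'·ΣR = 408 × 0.7797 = 318.1 K
Heat flows outward, so T_out = T_in − ΔT = 353 − 318.1 = 34.9 °C

T_out = 34.9 °C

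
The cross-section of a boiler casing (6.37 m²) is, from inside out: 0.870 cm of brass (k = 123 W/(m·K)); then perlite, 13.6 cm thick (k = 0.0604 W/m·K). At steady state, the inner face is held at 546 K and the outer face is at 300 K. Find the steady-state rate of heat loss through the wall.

Q = 696 W

Resistance network (inner→outer):
  R_brass = L/(kA) = 0.00870/(123·6.37) = 1.110×10^-5 K/W
  R_perlite = L/(kA) = 0.136/(0.0604·6.37) = 0.3535 K/W
ΣR = 1.110×10^-5 + 0.3535 = 0.3535 K/W
Q = ΔT/ΣR = (546 K − 300 K)/0.3535 = 696 W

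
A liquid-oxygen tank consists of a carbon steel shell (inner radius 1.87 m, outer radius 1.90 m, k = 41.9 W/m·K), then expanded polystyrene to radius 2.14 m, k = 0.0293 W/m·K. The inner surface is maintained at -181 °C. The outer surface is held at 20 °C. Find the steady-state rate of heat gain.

Q = 1250 W

Resistance network (inner→outer):
  R_carbon steel = (1/1.87 − 1/1.90)/(4πk) = 0.008444/(4π·41.9) = 1.604×10^-5 K/W
  R_expanded polystyrene = (1/1.90 − 1/2.14)/(4πk) = 0.05903/(4π·0.0293) = 0.1603 K/W
ΣR = 1.604×10^-5 + 0.1603 = 0.1603 K/W
Q = ΔT/ΣR = (-181 °C − 20 °C)/0.1603 = -1250 W
(Negative Q ⇒ heat flows inward; heat gain = 1250 W.)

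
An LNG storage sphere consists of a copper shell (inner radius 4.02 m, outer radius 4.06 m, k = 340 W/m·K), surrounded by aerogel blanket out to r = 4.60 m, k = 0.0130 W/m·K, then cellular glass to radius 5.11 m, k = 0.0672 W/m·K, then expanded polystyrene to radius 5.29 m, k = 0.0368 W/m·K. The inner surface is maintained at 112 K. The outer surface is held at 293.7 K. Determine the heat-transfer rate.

Treat each layer as a resistance in series:
  R_copper = (1/4.02 − 1/4.06)/(4πk) = 0.002451/(4π·340) = 5.736×10^-7 K/W
  R_aerogel blanket = (1/4.06 − 1/4.60)/(4πk) = 0.02891/(4π·0.0130) = 0.1770 K/W
  R_cellular glass = (1/4.60 − 1/5.11)/(4πk) = 0.02170/(4π·0.0672) = 0.02569 K/W
  R_expanded polystyrene = (1/5.11 − 1/5.29)/(4πk) = 0.006659/(4π·0.0368) = 0.01440 K/W
ΣR = 5.736×10^-7 + 0.1770 + 0.02569 + 0.01440 = 0.2171 K/W
Q = ΔT/ΣR = (112 K − 293.7 K)/0.2171 = -837 W
(Negative Q ⇒ heat flows inward; heat gain = 837 W.)

Q = 837 W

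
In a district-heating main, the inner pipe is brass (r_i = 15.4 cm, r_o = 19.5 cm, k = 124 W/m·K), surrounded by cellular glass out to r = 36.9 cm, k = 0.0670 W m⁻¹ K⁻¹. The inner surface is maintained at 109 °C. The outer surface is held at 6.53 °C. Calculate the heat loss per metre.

Q' = 67.6 W/m

Treat each layer as a resistance in series:
  R'_brass = ln(0.195/0.154)/(2πk) = 0.2360/(2π·124) = 3.030×10^-4 m·K/W
  R'_cellular glass = ln(0.369/0.195)/(2πk) = 0.6378/(2π·0.0670) = 1.515 m·K/W
ΣR = 3.030×10^-4 + 1.515 = 1.515 m·K/W
Q' = ΔT/ΣR = (109 °C − 6.53 °C)/1.515 = 67.6 W/m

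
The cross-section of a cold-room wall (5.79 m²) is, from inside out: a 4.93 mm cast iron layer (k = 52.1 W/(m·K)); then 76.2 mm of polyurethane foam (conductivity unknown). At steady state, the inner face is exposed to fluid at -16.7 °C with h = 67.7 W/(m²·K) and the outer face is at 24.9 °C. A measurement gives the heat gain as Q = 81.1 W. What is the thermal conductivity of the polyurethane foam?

k = 0.0258 W/m·K

ΣR = ΔT/Q = |-16.7 − 24.9|/81.1 = 0.5129 K/W
Known resistances:
  R_conv,in = 1/(hA) = 1/(67.7·5.79) = 0.002551 K/W
  R_cast iron = L/(kA) = 0.00493/(52.1·5.79) = 1.634×10^-5 K/W
R_polyurethane foam = ΣR − ΣR_known = 0.5129 − 0.002567 = 0.5103 K/W
L/(kA) = 0.5103 ⇒ k = 0.0762/(0.5103·5.79) = 0.0258 W/m·K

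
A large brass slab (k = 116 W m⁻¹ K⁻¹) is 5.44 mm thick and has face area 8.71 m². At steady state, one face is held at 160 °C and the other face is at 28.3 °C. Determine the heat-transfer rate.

Q = 2.45×10^7 W

Q = kA·ΔT/L = 116 × 8.71 × |160 °C − 28.3 °C| / 0.00544 = 2.45×10^7 W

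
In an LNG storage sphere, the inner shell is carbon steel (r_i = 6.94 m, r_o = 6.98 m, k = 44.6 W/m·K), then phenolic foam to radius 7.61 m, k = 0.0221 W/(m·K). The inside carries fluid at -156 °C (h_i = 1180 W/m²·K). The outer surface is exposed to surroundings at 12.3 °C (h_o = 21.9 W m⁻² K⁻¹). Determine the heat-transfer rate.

Treat each layer as a resistance in series:
  R_conv,in = 1/(4πr²h) = 1/(4π·6.94²·1180) = 1.400×10^-6 K/W
  R_carbon steel = (1/6.94 − 1/6.98)/(4πk) = 8.257×10^-4/(4π·44.6) = 1.473×10^-6 K/W
  R_phenolic foam = (1/6.98 − 1/7.61)/(4πk) = 0.01186/(4π·0.0221) = 0.04271 K/W
  R_conv,out = 1/(4πr²h) = 1/(4π·7.61²·21.9) = 6.274×10^-5 K/W
ΣR = 1.400×10^-6 + 1.473×10^-6 + 0.04271 + 6.274×10^-5 = 0.04278 K/W
Q = ΔT/ΣR = (-156 °C − 12.3 °C)/0.04278 = -3930 W
(Negative Q ⇒ heat flows inward; heat gain = 3930 W.)

Q = 3930 W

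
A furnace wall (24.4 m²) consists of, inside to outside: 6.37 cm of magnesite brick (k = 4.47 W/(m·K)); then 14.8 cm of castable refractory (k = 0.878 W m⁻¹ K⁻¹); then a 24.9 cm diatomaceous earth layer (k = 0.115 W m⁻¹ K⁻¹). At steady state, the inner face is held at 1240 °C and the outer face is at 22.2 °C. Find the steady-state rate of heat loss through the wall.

Q = 12700 W

Series thermal resistances, inner to outer:
  R_magnesite brick = L/(kA) = 0.0637/(4.47·24.4) = 5.840×10^-4 K/W
  R_castable refractory = L/(kA) = 0.148/(0.878·24.4) = 0.006908 K/W
  R_diatomaceous earth = L/(kA) = 0.249/(0.115·24.4) = 0.08874 K/W
ΣR = 5.840×10^-4 + 0.006908 + 0.08874 = 0.09623 K/W
Q = ΔT/ΣR = (1240 °C − 22.2 °C)/0.09623 = 12700 W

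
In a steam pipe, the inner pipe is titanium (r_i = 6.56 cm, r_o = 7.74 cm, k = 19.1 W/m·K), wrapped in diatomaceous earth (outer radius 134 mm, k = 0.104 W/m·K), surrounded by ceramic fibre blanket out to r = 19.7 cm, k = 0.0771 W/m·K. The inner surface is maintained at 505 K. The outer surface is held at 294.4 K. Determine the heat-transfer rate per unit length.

Resistance network (inner→outer):
  R'_titanium = ln(0.0774/0.0656)/(2πk) = 0.1654/(2π·19.1) = 0.001378 m·K/W
  R'_diatomaceous earth = ln(0.134/0.0774)/(2πk) = 0.5489/(2π·0.104) = 0.8399 m·K/W
  R'_ceramic fibre blanket = ln(0.197/0.134)/(2πk) = 0.3854/(2π·0.0771) = 0.7955 m·K/W
ΣR = 0.001378 + 0.8399 + 0.7955 = 1.637 m·K/W
Q' = ΔT/ΣR = (505 K − 294.4 K)/1.637 = 129 W/m

Q' = 129 W/m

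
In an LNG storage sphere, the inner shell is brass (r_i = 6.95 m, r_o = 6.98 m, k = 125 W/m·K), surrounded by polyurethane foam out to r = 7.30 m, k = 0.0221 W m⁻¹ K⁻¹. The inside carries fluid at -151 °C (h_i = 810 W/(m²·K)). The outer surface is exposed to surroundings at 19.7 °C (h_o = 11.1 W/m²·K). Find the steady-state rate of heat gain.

Q = 7500 W

Treat each layer as a resistance in series:
  R_conv,in = 1/(4πr²h) = 1/(4π·6.95²·810) = 2.034×10^-6 K/W
  R_brass = (1/6.95 − 1/6.98)/(4πk) = 6.184×10^-4/(4π·125) = 3.937×10^-7 K/W
  R_polyurethane foam = (1/6.98 − 1/7.30)/(4πk) = 0.006280/(4π·0.0221) = 0.02261 K/W
  R_conv,out = 1/(4πr²h) = 1/(4π·7.30²·11.1) = 1.345×10^-4 K/W
ΣR = 2.034×10^-6 + 3.937×10^-7 + 0.02261 + 1.345×10^-4 = 0.02275 K/W
Q = ΔT/ΣR = (-151 °C − 19.7 °C)/0.02275 = -7500 W
(Negative Q ⇒ heat flows inward; heat gain = 7500 W.)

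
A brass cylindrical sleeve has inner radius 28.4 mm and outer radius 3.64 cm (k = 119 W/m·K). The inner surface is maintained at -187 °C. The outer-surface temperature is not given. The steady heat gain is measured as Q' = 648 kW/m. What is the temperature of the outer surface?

Series resistances:
  R'_brass = ln(0.0364/0.0284)/(2πk) = 0.2482/(2π·119) = 3.319×10^-4 m·K/W
ΣR = 3.319×10^-4 m·K/W
ΔT = Q'·ΣR = 6.48×10^5 × 3.319×10^-4 = 215.1 K
Heat flows inward, so T_out = T_in + ΔT = -187 + 215.1 = 28.1 °C

T_out = 28.1 °C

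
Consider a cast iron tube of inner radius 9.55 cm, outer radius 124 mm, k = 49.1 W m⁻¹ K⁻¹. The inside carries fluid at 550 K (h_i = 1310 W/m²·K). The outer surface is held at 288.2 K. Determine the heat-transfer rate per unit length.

Series thermal resistances, inner to outer:
  R'_conv,in = 1/(2πr h) = 1/(2π·0.0955·1310) = 0.001272 m·K/W
  R'_cast iron = ln(0.124/0.0955)/(2πk) = 0.2612/(2π·49.1) = 8.465×10^-4 m·K/W
ΣR = 0.001272 + 8.465×10^-4 = 0.002118 m·K/W
Q' = ΔT/ΣR = (550 K − 288.2 K)/0.002118 = 1.24×10^5 W/m

Q' = 124 kW/m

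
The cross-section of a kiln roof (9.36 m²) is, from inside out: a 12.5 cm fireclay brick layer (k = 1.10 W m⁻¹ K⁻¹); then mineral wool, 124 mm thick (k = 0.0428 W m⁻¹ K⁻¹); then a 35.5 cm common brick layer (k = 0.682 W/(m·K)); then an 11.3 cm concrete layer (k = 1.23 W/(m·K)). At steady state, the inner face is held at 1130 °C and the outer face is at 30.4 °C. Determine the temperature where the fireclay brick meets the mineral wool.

T = 1096 °C

Resistance network (inner→outer):
  R_fireclay brick = L/(kA) = 0.125/(1.10·9.36) = 0.01214 K/W
  R_mineral wool = L/(kA) = 0.124/(0.0428·9.36) = 0.3095 K/W
  R_common brick = L/(kA) = 0.355/(0.682·9.36) = 0.05561 K/W
  R_concrete = L/(kA) = 0.113/(1.23·9.36) = 0.009815 K/W
ΣR = 0.01214 + 0.3095 + 0.05561 + 0.009815 = 0.3871 K/W
Q = ΔT/ΣR = (1130 °C − 30.4 °C)/0.3871 = 2841 W
From the inner boundary to the fireclay brick/mineral wool interface, ΣR_partial = 0.01214 K/W.
T_interface = T_in − Q·ΣR_partial = 1130 °C − (2841)(0.01214) = 1096 °C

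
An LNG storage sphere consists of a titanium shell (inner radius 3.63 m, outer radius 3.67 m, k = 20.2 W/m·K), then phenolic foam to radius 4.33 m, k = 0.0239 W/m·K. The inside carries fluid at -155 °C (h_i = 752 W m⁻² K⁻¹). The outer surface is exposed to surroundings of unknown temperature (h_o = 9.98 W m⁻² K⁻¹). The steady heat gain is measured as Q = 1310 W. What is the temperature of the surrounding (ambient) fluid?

T_out = 26.7 °C

Sum the resistances:
  R_conv,in = 1/(4πr²h) = 1/(4π·3.63²·752) = 8.031×10^-6 K/W
  R_titanium = (1/3.63 − 1/3.67)/(4πk) = 0.003003/(4π·20.2) = 1.183×10^-5 K/W
  R_phenolic foam = (1/3.67 − 1/4.33)/(4πk) = 0.04153/(4π·0.0239) = 0.1383 K/W
  R_conv,out = 1/(4πr²h) = 1/(4π·4.33²·9.98) = 4.253×10^-4 K/W
ΣR = 0.1387 K/W
ΔT = Q·ΣR = 1310 × 0.1387 = 181.7 K
Heat flows inward, so T_out = T_in + ΔT = -155 + 181.7 = 26.7 °C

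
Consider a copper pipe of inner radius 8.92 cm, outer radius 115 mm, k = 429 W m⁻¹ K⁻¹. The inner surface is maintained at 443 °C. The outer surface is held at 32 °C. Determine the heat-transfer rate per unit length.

Q' = 4.36×10^6 W/m

Q' = 2πk·ΔT/ln(r₂/r₁) = 2π × 429 × 411 / ln(0.115/0.0892) = 4.36×10^6 W/m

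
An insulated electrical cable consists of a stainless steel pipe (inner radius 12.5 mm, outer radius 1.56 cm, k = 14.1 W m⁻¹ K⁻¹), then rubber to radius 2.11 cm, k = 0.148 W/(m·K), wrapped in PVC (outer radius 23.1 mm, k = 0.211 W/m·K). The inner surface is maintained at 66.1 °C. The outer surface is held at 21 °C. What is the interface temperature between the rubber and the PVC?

Series thermal resistances, inner to outer:
  R'_stainless steel = ln(0.0156/0.0125)/(2πk) = 0.2215/(2π·14.1) = 0.002501 m·K/W
  R'_rubber = ln(0.0211/0.0156)/(2πk) = 0.3020/(2π·0.148) = 0.3248 m·K/W
  R'_PVC = ln(0.0231/0.0211)/(2πk) = 0.09056/(2π·0.211) = 0.06831 m·K/W
ΣR = 0.002501 + 0.3248 + 0.06831 = 0.3956 m·K/W
Q' = ΔT/ΣR = (66.1 °C − 21 °C)/0.3956 = 114.0 W/m
From the inner boundary to the rubber/PVC interface, ΣR_partial = 0.3273 m·K/W.
T_interface = T_in − Q'·ΣR_partial = 66.1 °C − (114.0)(0.3273) = 28.8 °C

T = 28.8 °C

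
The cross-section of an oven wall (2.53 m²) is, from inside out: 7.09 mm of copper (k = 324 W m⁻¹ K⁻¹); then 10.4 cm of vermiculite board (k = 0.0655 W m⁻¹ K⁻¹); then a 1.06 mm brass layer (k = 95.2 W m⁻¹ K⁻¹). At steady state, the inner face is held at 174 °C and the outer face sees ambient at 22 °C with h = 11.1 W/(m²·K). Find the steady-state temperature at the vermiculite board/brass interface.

Series thermal resistances, inner to outer:
  R_copper = L/(kA) = 0.00709/(324·2.53) = 8.649×10^-6 K/W
  R_vermiculite board = L/(kA) = 0.104/(0.0655·2.53) = 0.6276 K/W
  R_brass = L/(kA) = 0.00106/(95.2·2.53) = 4.401×10^-6 K/W
  R_conv,out = 1/(hA) = 1/(11.1·2.53) = 0.03561 K/W
ΣR = 8.649×10^-6 + 0.6276 + 4.401×10^-6 + 0.03561 = 0.6632 K/W
Q = ΔT/ΣR = (174 °C − 22 °C)/0.6632 = 229.2 W
From the inner boundary to the vermiculite board/brass interface, ΣR_partial = 0.6276 K/W.
T_interface = T_in − Q·ΣR_partial = 174 °C − (229.2)(0.6276) = 30.2 °C

T = 30.2 °C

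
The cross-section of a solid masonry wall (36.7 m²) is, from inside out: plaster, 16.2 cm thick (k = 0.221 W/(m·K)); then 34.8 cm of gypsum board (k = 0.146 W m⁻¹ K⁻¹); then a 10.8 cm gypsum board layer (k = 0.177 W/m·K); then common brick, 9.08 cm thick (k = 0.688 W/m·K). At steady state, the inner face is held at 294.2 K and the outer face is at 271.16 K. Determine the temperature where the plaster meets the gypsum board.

Series thermal resistances, inner to outer:
  R_plaster = L/(kA) = 0.162/(0.221·36.7) = 0.01997 K/W
  R_gypsum board = L/(kA) = 0.348/(0.146·36.7) = 0.06495 K/W
  R_gypsum board = L/(kA) = 0.108/(0.177·36.7) = 0.01663 K/W
  R_common brick = L/(kA) = 0.0908/(0.688·36.7) = 0.003596 K/W
ΣR = 0.01997 + 0.06495 + 0.01663 + 0.003596 = 0.1051 K/W
Q = ΔT/ΣR = (294.2 K − 271.16 K)/0.1051 = 219.2 W
From the inner boundary to the plaster/gypsum board interface, ΣR_partial = 0.01997 K/W.
T_interface = T_in − Q·ΣR_partial = 294.2 K − (219.2)(0.01997) = 289.8 K

T = 289.8 K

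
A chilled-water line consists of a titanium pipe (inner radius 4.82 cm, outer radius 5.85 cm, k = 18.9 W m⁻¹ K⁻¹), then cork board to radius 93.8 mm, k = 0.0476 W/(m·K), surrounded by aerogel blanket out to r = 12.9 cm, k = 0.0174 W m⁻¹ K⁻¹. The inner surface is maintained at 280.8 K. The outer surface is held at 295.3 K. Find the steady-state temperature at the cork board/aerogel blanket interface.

Treat each layer as a resistance in series:
  R'_titanium = ln(0.0585/0.0482)/(2πk) = 0.1937/(2π·18.9) = 0.001631 m·K/W
  R'_cork board = ln(0.0938/0.0585)/(2πk) = 0.4721/(2π·0.0476) = 1.579 m·K/W
  R'_aerogel blanket = ln(0.129/0.0938)/(2πk) = 0.3186/(2π·0.0174) = 2.915 m·K/W
ΣR = 0.001631 + 1.579 + 2.915 = 4.496 m·K/W
Q' = ΔT/ΣR = (280.8 K − 295.3 K)/4.496 = -3.225 W/m
From the inner boundary to the cork board/aerogel blanket interface, ΣR_partial = 1.581 m·K/W.
T_interface = T_in − Q'·ΣR_partial = 280.8 K − (-3.225)(1.581) = 285.9 K

T = 285.9 K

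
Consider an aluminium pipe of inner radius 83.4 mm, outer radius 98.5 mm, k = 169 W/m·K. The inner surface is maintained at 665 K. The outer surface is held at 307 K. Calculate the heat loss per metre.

Q' = 2πk·ΔT/ln(r₂/r₁) = 2π × 169 × 358 / ln(0.0985/0.0834) = 2.28×10^6 W/m

Q' = 2280 kW/m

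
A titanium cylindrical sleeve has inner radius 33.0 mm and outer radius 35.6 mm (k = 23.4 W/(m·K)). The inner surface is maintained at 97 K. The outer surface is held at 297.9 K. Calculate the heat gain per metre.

Q' = 2πk·ΔT/ln(r₂/r₁) = 2π × 23.4 × 200.9 / ln(0.0356/0.0330) = 3.89×10^5 W/m

Q' = 3.89×10^5 W/m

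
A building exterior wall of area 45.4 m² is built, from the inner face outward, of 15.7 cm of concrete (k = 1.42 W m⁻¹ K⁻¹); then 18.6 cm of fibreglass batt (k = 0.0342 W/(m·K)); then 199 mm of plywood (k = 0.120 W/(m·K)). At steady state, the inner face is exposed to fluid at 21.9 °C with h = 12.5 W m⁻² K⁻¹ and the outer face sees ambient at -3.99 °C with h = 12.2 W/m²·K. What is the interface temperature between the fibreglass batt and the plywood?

Treat each layer as a resistance in series:
  R_conv,in = 1/(hA) = 1/(12.5·45.4) = 0.001762 K/W
  R_concrete = L/(kA) = 0.157/(1.42·45.4) = 0.002435 K/W
  R_fibreglass batt = L/(kA) = 0.186/(0.0342·45.4) = 0.1198 K/W
  R_plywood = L/(kA) = 0.199/(0.120·45.4) = 0.03653 K/W
  R_conv,out = 1/(hA) = 1/(12.2·45.4) = 0.001805 K/W
ΣR = 0.001762 + 0.002435 + 0.1198 + 0.03653 + 0.001805 = 0.1623 K/W
Q = ΔT/ΣR = (21.9 °C − -3.99 °C)/0.1623 = 159.5 W
From the inner boundary to the fibreglass batt/plywood interface, ΣR_partial = 0.1240 K/W.
T_interface = T_in − Q·ΣR_partial = 21.9 °C − (159.5)(0.1240) = 2.12 °C

T = 2.12 °C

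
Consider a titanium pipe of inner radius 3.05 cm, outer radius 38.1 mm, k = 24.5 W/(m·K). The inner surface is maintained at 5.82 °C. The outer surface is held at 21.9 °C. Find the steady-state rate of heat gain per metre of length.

Q' = 11.1 kW/m

Q' = 2πk·ΔT/ln(r₂/r₁) = 2π × 24.5 × 16.08 / ln(0.0381/0.0305) = 11100 W/m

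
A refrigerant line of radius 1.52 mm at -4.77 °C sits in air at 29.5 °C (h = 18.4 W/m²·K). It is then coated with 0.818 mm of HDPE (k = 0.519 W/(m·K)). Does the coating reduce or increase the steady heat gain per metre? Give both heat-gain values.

Critical radius for a cylinder: r_cr = k/h = 0.0282 m = 2.82 cm.
Outer radius after coating: r₂ = 0.00152 + 8.18×10^-4 = 0.002338 m.
Since r₁ < r_cr and r₂ ≤ r_cr, the coating moves toward the maximum at r_cr — heat gain rises.
Bare: R = 1/(2πr₁h) = 5.691 m·K/W; Q = 34.27/5.691 = 6.02 W/m.
Coated: R = R_cond + R_conv = 3.832 m·K/W; Q = 34.27/3.832 = 8.94 W/m.

increases: 6.02 → 8.94 W/m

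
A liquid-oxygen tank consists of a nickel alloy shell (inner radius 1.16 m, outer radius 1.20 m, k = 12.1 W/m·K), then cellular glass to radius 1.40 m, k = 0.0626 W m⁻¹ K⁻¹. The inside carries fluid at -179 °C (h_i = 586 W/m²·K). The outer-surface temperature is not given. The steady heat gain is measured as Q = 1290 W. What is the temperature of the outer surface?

T_out = 16.6 °C

Series resistances:
  R_conv,in = 1/(4πr²h) = 1/(4π·1.16²·586) = 1.009×10^-4 K/W
  R_nickel alloy = (1/1.16 − 1/1.20)/(4πk) = 0.02874/(4π·12.1) = 1.890×10^-4 K/W
  R_cellular glass = (1/1.20 − 1/1.40)/(4πk) = 0.1190/(4π·0.0626) = 0.1513 K/W
ΣR = 0.1516 K/W
ΔT = Q·ΣR = 1290 × 0.1516 = 195.6 K
Heat flows inward, so T_out = T_in + ΔT = -179 + 195.6 = 16.6 °C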